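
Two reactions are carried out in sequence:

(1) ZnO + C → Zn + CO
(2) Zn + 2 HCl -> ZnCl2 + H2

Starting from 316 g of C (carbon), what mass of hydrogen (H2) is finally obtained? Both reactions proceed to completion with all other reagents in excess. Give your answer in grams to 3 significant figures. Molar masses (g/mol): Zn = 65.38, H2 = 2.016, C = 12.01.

n(C) = 316.0 / 12.01 = 26.31 mol.
Step 1 gives a 1:1 ratio of C to Zn, so n(Zn) = 26.31 mol.
In step 2 the Zn:H2 ratio is 1:1, so n(H2) = 26.31 mol.
Mass of H2 = 26.31 × 2.016 = 53.04 g.

53.0 g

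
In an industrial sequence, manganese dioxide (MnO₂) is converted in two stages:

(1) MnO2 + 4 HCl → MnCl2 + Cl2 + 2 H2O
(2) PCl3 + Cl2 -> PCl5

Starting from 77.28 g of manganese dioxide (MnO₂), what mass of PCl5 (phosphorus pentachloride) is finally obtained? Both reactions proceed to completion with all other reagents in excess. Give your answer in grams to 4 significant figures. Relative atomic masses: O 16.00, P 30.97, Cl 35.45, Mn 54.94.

M(MnO2) = 54.94 + 2(16.00) = 86.94 g/mol.
M(PCl5) = 30.97 + 5(35.45) = 208.22 g/mol.
n(MnO2) = 77.280 / 86.94 = 0.88889 mol.
Step 1 gives a 1:1 ratio of MnO2 to Cl2, so n(Cl2) = 0.88889 mol.
In step 2 the Cl2:PCl5 ratio is 1:1, so n(PCl5) = 0.88889 mol.
Mass of PCl5 = 0.88889 × 208.22 = 185.08 g.

185.1 g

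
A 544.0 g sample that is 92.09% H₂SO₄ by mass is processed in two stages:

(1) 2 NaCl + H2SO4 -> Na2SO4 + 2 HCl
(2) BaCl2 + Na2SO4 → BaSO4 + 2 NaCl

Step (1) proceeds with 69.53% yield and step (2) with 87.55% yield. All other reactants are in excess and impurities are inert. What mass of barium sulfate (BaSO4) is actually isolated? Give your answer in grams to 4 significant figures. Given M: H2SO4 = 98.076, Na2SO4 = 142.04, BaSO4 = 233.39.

Pure H2SO4 = 544.0 × 0.9209 = 500.97 g.
n(H2SO4) = 500.97 / 98.076 = 5.1080 mol.
Step 1 (H2SO4:Na2SO4 = 1:1): theoretical n(Na2SO4) = 5.1080 mol; at 69.53% yield, n(Na2SO4) = 3.5516 mol.
Step 2 (Na2SO4:BaSO4 = 1:1): theoretical n(BaSO4) = 3.5516 mol, so theoretical mass = 3.5516 × 233.39 = 828.90 g.
At 87.55% yield, actual mass of BaSO4 = 828.90 × 0.8755 = 725.70 g.

725.7 g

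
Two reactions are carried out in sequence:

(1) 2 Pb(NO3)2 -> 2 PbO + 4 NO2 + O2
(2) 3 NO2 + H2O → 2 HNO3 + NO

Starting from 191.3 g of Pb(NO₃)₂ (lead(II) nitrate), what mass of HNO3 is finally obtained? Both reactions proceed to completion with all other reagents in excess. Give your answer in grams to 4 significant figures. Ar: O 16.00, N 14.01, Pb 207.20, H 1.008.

M(Pb(NO3)2) = 207.20 + 2(14.01) + 6(16.00) = 331.22 g/mol.
M(HNO3) = 1.008 + 14.01 + 3(16.00) = 63.018 g/mol.
n(Pb(NO3)2) = 191.30 / 331.22 = 0.57756 mol.
Step 1 gives a 2:4 ratio of Pb(NO3)2 to NO2, so n(NO2) = 1.1551 mol.
In step 2 the NO2:HNO3 ratio is 3:2, so n(HNO3) = 0.77008 mol.
Mass of HNO3 = 0.77008 × 63.018 = 48.529 g.

48.53 g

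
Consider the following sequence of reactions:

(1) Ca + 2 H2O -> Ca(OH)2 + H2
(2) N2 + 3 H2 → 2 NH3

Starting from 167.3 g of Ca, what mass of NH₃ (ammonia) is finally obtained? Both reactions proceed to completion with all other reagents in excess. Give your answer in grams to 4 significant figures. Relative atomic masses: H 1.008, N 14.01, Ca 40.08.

M(Ca) = 40.08 g/mol.
M(NH3) = 14.01 + 3(1.008) = 17.034 g/mol.
n(Ca) = 167.30 / 40.08 = 4.1742 mol.
Step 1 gives a 1:1 ratio of Ca to H2, so n(H2) = 4.1742 mol.
In step 2 the H2:NH3 ratio is 3:2, so n(NH3) = 2.7828 mol.
Mass of NH3 = 2.7828 × 17.034 = 47.402 g.

47.40 g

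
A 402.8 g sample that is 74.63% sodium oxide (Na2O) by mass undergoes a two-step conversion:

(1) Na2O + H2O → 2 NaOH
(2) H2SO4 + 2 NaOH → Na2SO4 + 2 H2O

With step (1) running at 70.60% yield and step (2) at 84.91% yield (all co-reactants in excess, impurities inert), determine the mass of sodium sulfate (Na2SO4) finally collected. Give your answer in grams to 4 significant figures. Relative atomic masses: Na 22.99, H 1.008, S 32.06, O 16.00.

Pure Na2O = 402.8 × 0.7463 = 300.61 g.
M(Na2O) = 2(22.99) + 16.00 = 61.98 g/mol.
M(Na2SO4) = 2(22.99) + 32.06 + 4(16.00) = 142.04 g/mol.
n(Na2O) = 300.61 / 61.98 = 4.8501 mol.
Step 1 (Na2O:NaOH = 1:2): theoretical n(NaOH) = 9.7002 mol; at 70.60% yield, n(NaOH) = 6.8484 mol.
Step 2 (NaOH:Na2SO4 = 2:1): theoretical n(Na2SO4) = 3.4242 mol, so theoretical mass = 3.4242 × 142.04 = 486.37 g.
At 84.91% yield, actual mass of Na2SO4 = 486.37 × 0.8491 = 412.98 g.

413.0 g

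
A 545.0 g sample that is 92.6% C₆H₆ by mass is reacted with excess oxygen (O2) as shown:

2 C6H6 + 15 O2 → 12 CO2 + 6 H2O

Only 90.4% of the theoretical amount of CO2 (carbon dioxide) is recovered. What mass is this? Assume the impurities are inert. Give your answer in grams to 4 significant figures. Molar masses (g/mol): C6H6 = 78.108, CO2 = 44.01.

1542 g

Pure C6H6 available = 545.0 g × 0.926 = 504.67 g.
n(C6H6) = 504.67 g / 78.108 g/mol = 6.4612 mol.
From the equation the C6H6:CO2 mole ratio is 2:12, so n(CO2) = 6.4612 × 12/2 = 38.767 mol.
Mass of CO2 = 38.767 mol × 44.01 g/mol = 1706.1 g.
Actual mass collected = 1706.1 g × 0.904 = 1542.4 g.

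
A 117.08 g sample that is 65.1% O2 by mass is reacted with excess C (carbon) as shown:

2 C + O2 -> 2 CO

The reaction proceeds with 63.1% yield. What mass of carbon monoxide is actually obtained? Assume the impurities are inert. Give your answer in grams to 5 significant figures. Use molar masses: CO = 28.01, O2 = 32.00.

84.195 g

Pure O2 available = 117.08 g × 0.651 = 76.2191 g.
n(O2) = 76.2191 g / 32.00 g/mol = 2.38185 mol.
From the equation the O2:CO mole ratio is 1:2, so n(CO) = 2.38185 × 2/1 = 4.76369 mol.
Mass of CO = 4.76369 mol × 28.01 g/mol = 133.431 g.
Actual mass collected = 133.431 g × 0.631 = 84.1950 g.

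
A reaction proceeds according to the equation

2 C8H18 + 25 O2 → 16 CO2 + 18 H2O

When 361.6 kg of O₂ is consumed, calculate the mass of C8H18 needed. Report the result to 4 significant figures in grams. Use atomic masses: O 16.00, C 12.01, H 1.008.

103300 g

M(O2) = 2(16.00) = 32.00 g/mol.
M(C8H18) = 8(12.01) + 18(1.008) = 114.224 g/mol.
Convert: 361.6 kg = 361600 g.
n(O2) = 361600 g / 32.00 g/mol = 11300 mol.
From the equation the O2:C8H18 mole ratio is 25:2, so n(C8H18) = 11300 × 2/25 = 904.00 mol.
Mass of C8H18 = 904.00 mol × 114.224 g/mol = 103260 g.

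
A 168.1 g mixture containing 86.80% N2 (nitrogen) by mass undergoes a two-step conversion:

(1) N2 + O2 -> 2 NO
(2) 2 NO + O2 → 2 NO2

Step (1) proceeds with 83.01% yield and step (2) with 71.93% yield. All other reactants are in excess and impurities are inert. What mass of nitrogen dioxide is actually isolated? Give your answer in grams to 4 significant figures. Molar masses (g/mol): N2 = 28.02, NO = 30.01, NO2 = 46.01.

286.1 g

Pure N2 = 168.1 × 0.8680 = 145.91 g.
n(N2) = 145.91 / 28.02 = 5.2074 mol.
Step 1 (N2:NO = 1:2): theoretical n(NO) = 10.415 mol; at 83.01% yield, n(NO) = 8.6453 mol.
Step 2 (NO:NO2 = 2:2): theoretical n(NO2) = 8.6453 mol, so theoretical mass = 8.6453 × 46.01 = 397.77 g.
At 71.93% yield, actual mass of NO2 = 397.77 × 0.7193 = 286.12 g.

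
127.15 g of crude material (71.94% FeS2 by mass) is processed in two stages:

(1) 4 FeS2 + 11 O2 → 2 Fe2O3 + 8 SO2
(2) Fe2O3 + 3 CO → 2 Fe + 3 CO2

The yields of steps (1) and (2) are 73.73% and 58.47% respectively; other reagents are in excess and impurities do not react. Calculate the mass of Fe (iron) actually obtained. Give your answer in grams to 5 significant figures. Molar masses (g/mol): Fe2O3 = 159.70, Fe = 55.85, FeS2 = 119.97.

Pure FeS2 = 127.15 × 0.7194 = 91.4717 g.
n(FeS2) = 91.4717 / 119.97 = 0.762455 mol.
Step 1 (FeS2:Fe2O3 = 4:2): theoretical n(Fe2O3) = 0.381227 mol; at 73.73% yield, n(Fe2O3) = 0.281079 mol.
Step 2 (Fe2O3:Fe = 1:2): theoretical n(Fe) = 0.562158 mol, so theoretical mass = 0.562158 × 55.85 = 31.3965 g.
At 58.47% yield, actual mass of Fe = 31.3965 × 0.5847 = 18.3575 g.

18.358 g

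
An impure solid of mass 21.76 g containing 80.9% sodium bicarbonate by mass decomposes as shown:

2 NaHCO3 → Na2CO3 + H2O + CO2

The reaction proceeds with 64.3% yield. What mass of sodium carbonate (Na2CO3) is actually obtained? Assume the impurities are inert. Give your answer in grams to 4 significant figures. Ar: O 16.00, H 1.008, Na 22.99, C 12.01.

7.141 g

Pure NaHCO3 available = 21.76 g × 0.809 = 17.604 g.
M(NaHCO3) = 22.99 + 1.008 + 12.01 + 3(16.00) = 84.008 g/mol.
M(Na2CO3) = 2(22.99) + 12.01 + 3(16.00) = 105.99 g/mol.
n(NaHCO3) = 17.604 g / 84.008 g/mol = 0.20955 mol.
From the equation the NaHCO3:Na2CO3 mole ratio is 2:1, so n(Na2CO3) = 0.20955 × 1/2 = 0.10477 mol.
Mass of Na2CO3 = 0.10477 mol × 105.99 g/mol = 11.105 g.
Actual mass collected = 11.105 g × 0.643 = 7.1406 g.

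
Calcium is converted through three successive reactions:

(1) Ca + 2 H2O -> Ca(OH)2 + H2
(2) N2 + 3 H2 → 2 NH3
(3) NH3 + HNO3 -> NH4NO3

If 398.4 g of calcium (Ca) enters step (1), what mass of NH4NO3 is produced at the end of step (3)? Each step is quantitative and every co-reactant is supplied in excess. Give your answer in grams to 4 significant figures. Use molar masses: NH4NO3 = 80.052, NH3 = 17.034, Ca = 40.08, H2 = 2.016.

530.5 g

n(Ca) = 398.4 / 40.08 = 9.9401 mol.
Reaction (1): Ca→H2 ratio 1:1 ⇒ n(H2) = 9.9401 mol.
Reaction (2): H2→NH3 ratio 3:2 ⇒ n(NH3) = 6.6267 mol.
Reaction (3): NH3→NH4NO3 ratio 1:1 ⇒ n(NH4NO3) = 6.6267 mol.
Mass of NH4NO3 = 6.6267 × 80.052 = 530.48 g.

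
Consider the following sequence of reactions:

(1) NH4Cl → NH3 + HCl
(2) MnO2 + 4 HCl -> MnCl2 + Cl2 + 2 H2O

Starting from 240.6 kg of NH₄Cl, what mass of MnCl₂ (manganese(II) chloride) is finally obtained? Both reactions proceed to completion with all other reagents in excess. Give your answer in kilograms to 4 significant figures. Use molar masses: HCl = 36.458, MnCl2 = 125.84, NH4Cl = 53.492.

141.5 kg

240.6 kg = 240600 g.
n(NH4Cl) = 240600 / 53.492 = 4497.9 mol.
Step 1 gives a 1:1 ratio of NH4Cl to HCl, so n(HCl) = 4497.9 mol.
In step 2 the HCl:MnCl2 ratio is 4:1, so n(MnCl2) = 1124.5 mol.
Mass of MnCl2 = 1124.5 × 125.84 = 141500 g = 141.5 kg.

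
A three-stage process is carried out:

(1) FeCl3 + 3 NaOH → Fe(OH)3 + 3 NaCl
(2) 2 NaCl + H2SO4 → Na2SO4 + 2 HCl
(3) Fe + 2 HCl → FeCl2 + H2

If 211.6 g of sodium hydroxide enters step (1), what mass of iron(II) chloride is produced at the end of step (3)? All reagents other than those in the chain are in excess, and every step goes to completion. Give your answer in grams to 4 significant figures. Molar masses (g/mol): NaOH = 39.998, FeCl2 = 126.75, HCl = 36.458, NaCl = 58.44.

n(NaOH) = 211.6 / 39.998 = 5.2903 mol.
Reaction (1): NaOH→NaCl ratio 3:3 ⇒ n(NaCl) = 5.2903 mol.
Reaction (2): NaCl→HCl ratio 2:2 ⇒ n(HCl) = 5.2903 mol.
Reaction (3): HCl→FeCl2 ratio 2:1 ⇒ n(FeCl2) = 2.6451 mol.
Mass of FeCl2 = 2.6451 × 126.75 = 335.27 g.

335.3 g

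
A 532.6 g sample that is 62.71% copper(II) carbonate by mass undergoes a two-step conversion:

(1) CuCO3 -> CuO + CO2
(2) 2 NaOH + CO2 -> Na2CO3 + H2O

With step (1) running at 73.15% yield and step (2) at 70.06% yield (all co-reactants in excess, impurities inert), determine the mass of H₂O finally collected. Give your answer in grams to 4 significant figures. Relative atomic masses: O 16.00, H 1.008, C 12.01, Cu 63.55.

24.96 g

Pure CuCO3 = 532.6 × 0.6271 = 333.99 g.
M(CuCO3) = 63.55 + 12.01 + 3(16.00) = 123.56 g/mol.
M(H2O) = 2(1.008) + 16.00 = 18.016 g/mol.
n(CuCO3) = 333.99 / 123.56 = 2.7031 mol.
Step 1 (CuCO3:CO2 = 1:1): theoretical n(CO2) = 2.7031 mol; at 73.15% yield, n(CO2) = 1.9773 mol.
Step 2 (CO2:H2O = 1:1): theoretical n(H2O) = 1.9773 mol, so theoretical mass = 1.9773 × 18.016 = 35.623 g.
At 70.06% yield, actual mass of H2O = 35.623 × 0.7006 = 24.958 g.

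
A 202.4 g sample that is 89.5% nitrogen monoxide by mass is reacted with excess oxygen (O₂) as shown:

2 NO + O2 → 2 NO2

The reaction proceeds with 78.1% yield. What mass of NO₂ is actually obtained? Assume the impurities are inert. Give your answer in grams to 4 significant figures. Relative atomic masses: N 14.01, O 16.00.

Pure NO available = 202.4 g × 0.895 = 181.15 g.
M(NO) = 14.01 + 16.00 = 30.01 g/mol.
M(NO2) = 14.01 + 2(16.00) = 46.01 g/mol.
n(NO) = 181.15 g / 30.01 g/mol = 6.0363 mol.
From the equation the NO:NO2 mole ratio is 2:2, so n(NO2) = 6.0363 × 2/2 = 6.0363 mol.
Mass of NO2 = 6.0363 mol × 46.01 g/mol = 277.73 g.
Actual mass collected = 277.73 g × 0.781 = 216.91 g.

216.9 g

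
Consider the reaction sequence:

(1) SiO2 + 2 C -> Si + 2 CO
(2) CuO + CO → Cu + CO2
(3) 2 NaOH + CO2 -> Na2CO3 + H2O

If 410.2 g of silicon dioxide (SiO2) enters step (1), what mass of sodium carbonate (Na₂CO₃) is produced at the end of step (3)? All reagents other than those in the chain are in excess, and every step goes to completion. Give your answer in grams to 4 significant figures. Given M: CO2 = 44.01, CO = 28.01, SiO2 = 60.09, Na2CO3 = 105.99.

1447 g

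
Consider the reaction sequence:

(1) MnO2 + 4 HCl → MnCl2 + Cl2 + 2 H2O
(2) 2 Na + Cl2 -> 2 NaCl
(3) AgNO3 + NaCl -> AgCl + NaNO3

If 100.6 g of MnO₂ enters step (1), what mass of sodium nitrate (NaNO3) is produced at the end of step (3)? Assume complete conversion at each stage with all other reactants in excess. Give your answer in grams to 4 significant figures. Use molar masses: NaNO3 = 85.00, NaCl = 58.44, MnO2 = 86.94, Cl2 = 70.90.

196.7 g

n(MnO2) = 100.6 / 86.94 = 1.1571 mol.
Reaction (1): MnO2→Cl2 ratio 1:1 ⇒ n(Cl2) = 1.1571 mol.
Reaction (2): Cl2→NaCl ratio 1:2 ⇒ n(NaCl) = 2.3142 mol.
Reaction (3): NaCl→NaNO3 ratio 1:1 ⇒ n(NaNO3) = 2.3142 mol.
Mass of NaNO3 = 2.3142 × 85.00 = 196.71 g.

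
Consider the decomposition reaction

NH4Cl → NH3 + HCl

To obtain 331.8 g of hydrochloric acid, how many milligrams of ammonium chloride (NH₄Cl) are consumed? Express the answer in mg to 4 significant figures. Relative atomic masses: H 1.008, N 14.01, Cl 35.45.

M(HCl) = 1.008 + 35.45 = 36.458 g/mol.
M(NH4Cl) = 14.01 + 4(1.008) + 35.45 = 53.492 g/mol.
n(HCl) = 331.80 g / 36.458 g/mol = 9.1009 mol.
From the equation the HCl:NH4Cl mole ratio is 1:1, so n(NH4Cl) = 9.1009 × 1/1 = 9.1009 mol.
Mass of NH4Cl = 9.1009 mol × 53.492 g/mol = 486.82 g.
Converting to mg: 486.82 g = 486800 mg.

486800 mg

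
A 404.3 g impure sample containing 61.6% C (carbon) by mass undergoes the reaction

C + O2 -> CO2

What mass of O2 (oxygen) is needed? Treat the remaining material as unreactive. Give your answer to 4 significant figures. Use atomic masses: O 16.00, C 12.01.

663.6 g

Mass of pure C = 404.3 g × 0.616 = 249.05 g.
M(C) = 12.01 g/mol.
M(O2) = 2(16.00) = 32.00 g/mol.
n(C) = 249.05 g / 12.01 g/mol = 20.737 mol.
From the equation the C:O2 mole ratio is 1:1, so n(O2) = 20.737 × 1/1 = 20.737 mol.
Mass of O2 = 20.737 mol × 32.00 g/mol = 663.58 g.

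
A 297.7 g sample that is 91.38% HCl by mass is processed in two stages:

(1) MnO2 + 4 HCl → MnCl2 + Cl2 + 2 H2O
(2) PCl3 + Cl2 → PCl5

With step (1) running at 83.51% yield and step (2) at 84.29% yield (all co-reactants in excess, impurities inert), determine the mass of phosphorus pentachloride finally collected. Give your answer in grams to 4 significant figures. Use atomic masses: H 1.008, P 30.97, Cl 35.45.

273.4 g

Pure HCl = 297.7 × 0.9138 = 272.04 g.
M(HCl) = 1.008 + 35.45 = 36.458 g/mol.
M(PCl5) = 30.97 + 5(35.45) = 208.22 g/mol.
n(HCl) = 272.04 / 36.458 = 7.4617 mol.
Step 1 (HCl:Cl2 = 4:1): theoretical n(Cl2) = 1.8654 mol; at 83.51% yield, n(Cl2) = 1.5578 mol.
Step 2 (Cl2:PCl5 = 1:1): theoretical n(PCl5) = 1.5578 mol, so theoretical mass = 1.5578 × 208.22 = 324.37 g.
At 84.29% yield, actual mass of PCl5 = 324.37 × 0.8429 = 273.41 g.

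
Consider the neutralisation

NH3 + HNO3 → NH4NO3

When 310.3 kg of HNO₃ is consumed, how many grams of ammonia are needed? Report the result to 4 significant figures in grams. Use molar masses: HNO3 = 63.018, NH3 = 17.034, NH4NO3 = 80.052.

83880 g

Convert: 310.3 kg = 310300 g.
n(HNO3) = 310300 g / 63.018 g/mol = 4924.0 mol.
From the equation the HNO3:NH3 mole ratio is 1:1, so n(NH3) = 4924.0 × 1/1 = 4924.0 mol.
Mass of NH3 = 4924.0 mol × 17.034 g/mol = 83875 g.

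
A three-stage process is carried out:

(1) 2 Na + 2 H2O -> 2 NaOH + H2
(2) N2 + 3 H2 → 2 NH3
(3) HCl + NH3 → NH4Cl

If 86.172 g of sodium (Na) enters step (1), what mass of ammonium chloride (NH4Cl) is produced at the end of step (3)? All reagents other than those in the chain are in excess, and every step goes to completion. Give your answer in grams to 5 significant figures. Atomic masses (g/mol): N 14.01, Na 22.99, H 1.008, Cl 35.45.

66.834 g

M(Na) = 22.99 g/mol.
M(NH4Cl) = 14.01 + 4(1.008) + 35.45 = 53.492 g/mol.
n(Na) = 86.172 / 22.99 = 3.74824 mol.
Reaction (1): Na→H2 ratio 2:1 ⇒ n(H2) = 1.87412 mol.
Reaction (2): H2→NH3 ratio 3:2 ⇒ n(NH3) = 1.24941 mol.
Reaction (3): NH3→NH4Cl ratio 1:1 ⇒ n(NH4Cl) = 1.24941 mol.
Mass of NH4Cl = 1.24941 × 53.492 = 66.8336 g.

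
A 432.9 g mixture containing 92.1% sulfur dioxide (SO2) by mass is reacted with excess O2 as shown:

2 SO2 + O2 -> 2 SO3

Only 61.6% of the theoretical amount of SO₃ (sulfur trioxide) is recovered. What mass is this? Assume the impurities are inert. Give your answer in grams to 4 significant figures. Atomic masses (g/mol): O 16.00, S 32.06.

Pure SO2 available = 432.9 g × 0.921 = 398.70 g.
M(SO2) = 32.06 + 2(16.00) = 64.06 g/mol.
M(SO3) = 32.06 + 3(16.00) = 80.06 g/mol.
n(SO2) = 398.70 g / 64.06 g/mol = 6.2239 mol.
From the equation the SO2:SO3 mole ratio is 2:2, so n(SO3) = 6.2239 × 2/2 = 6.2239 mol.
Mass of SO3 = 6.2239 mol × 80.06 g/mol = 498.28 g.
Actual mass collected = 498.28 g × 0.616 = 306.94 g.

306.9 g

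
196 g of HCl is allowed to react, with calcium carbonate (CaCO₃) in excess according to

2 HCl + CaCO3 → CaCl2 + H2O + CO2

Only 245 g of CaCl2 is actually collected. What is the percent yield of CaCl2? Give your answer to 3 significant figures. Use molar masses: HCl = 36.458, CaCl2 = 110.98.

82.1 %

n(HCl) = 196.0 g / 36.458 g/mol = 5.376 mol.
From the equation the HCl:CaCl2 mole ratio is 2:1, so n(CaCl2) = 5.376 × 1/2 = 2.688 mol.
Mass of CaCl2 = 2.688 mol × 110.98 g/mol = 298.3 g.
This is the theoretical yield. Percent yield = 245 g / 298.3 g × 100% = 82.13%.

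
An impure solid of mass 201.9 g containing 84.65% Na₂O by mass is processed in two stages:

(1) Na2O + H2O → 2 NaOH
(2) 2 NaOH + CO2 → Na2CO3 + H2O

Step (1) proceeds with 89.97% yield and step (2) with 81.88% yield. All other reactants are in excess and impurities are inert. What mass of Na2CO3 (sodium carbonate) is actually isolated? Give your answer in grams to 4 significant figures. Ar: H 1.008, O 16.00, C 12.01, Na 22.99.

215.3 g

Pure Na2O = 201.9 × 0.8465 = 170.91 g.
M(Na2O) = 2(22.99) + 16.00 = 61.98 g/mol.
M(Na2CO3) = 2(22.99) + 12.01 + 3(16.00) = 105.99 g/mol.
n(Na2O) = 170.91 / 61.98 = 2.7575 mol.
Step 1 (Na2O:NaOH = 1:2): theoretical n(NaOH) = 5.5150 mol; at 89.97% yield, n(NaOH) = 4.9618 mol.
Step 2 (NaOH:Na2CO3 = 2:1): theoretical n(Na2CO3) = 2.4809 mol, so theoretical mass = 2.4809 × 105.99 = 262.95 g.
At 81.88% yield, actual mass of Na2CO3 = 262.95 × 0.8188 = 215.30 g.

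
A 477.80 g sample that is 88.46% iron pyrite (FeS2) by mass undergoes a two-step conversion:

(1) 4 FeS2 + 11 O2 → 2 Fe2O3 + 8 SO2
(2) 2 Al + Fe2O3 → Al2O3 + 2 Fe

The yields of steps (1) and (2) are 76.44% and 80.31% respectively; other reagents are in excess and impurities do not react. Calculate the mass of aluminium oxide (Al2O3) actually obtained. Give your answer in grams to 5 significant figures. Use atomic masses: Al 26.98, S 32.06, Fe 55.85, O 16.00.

Pure FeS2 = 477.80 × 0.8846 = 422.662 g.
M(FeS2) = 55.85 + 2(32.06) = 119.97 g/mol.
M(Al2O3) = 2(26.98) + 3(16.00) = 101.96 g/mol.
n(FeS2) = 422.662 / 119.97 = 3.52306 mol.
Step 1 (FeS2:Fe2O3 = 4:2): theoretical n(Fe2O3) = 1.76153 mol; at 76.44% yield, n(Fe2O3) = 1.34651 mol.
Step 2 (Fe2O3:Al2O3 = 1:1): theoretical n(Al2O3) = 1.34651 mol, so theoretical mass = 1.34651 × 101.96 = 137.291 g.
At 80.31% yield, actual mass of Al2O3 = 137.291 × 0.8031 = 110.258 g.

110.26 g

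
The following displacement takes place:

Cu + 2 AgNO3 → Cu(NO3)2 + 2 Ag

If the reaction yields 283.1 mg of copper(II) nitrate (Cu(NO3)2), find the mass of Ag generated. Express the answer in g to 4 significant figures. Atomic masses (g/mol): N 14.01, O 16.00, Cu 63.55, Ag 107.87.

0.3256 g

M(Cu(NO3)2) = 63.55 + 2(14.01) + 6(16.00) = 187.57 g/mol.
M(Ag) = 107.87 g/mol.
Convert: 283.1 mg = 0.28310 g.
n(Cu(NO3)2) = 0.28310 g / 187.57 g/mol = 0.0015093 mol.
From the equation the Cu(NO3)2:Ag mole ratio is 1:2, so n(Ag) = 0.0015093 × 2/1 = 0.0030186 mol.
Mass of Ag = 0.0030186 mol × 107.87 g/mol = 0.32562 g.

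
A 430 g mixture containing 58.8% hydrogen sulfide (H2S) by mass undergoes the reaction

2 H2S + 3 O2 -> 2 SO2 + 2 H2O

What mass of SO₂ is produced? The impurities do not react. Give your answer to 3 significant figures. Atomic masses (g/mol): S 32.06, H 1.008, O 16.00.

Mass of pure H2S = 430 g × 0.588 = 252.8 g.
M(H2S) = 2(1.008) + 32.06 = 34.076 g/mol.
M(SO2) = 32.06 + 2(16.00) = 64.06 g/mol.
n(H2S) = 252.8 g / 34.076 g/mol = 7.420 mol.
From the equation the H2S:SO2 mole ratio is 2:2, so n(SO2) = 7.420 × 2/2 = 7.420 mol.
Mass of SO2 = 7.420 mol × 64.06 g/mol = 475.3 g.

475 g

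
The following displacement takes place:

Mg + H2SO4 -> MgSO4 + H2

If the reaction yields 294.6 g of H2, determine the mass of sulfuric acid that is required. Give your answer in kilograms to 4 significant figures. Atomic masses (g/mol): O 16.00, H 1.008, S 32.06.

14.33 kg

M(H2) = 2(1.008) = 2.016 g/mol.
M(H2SO4) = 2(1.008) + 32.06 + 4(16.00) = 98.076 g/mol.
n(H2) = 294.60 g / 2.016 g/mol = 146.13 mol.
From the equation the H2:H2SO4 mole ratio is 1:1, so n(H2SO4) = 146.13 × 1/1 = 146.13 mol.
Mass of H2SO4 = 146.13 mol × 98.076 g/mol = 14332 g.
Converting to kg: 14332 g = 14.33 kg.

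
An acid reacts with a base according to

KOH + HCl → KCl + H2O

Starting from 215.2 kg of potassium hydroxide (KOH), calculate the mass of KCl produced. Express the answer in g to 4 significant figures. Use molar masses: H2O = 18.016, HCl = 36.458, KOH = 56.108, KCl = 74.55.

Convert: 215.2 kg = 215200 g.
n(KOH) = 215200 g / 56.108 g/mol = 3835.5 mol.
From the equation the KOH:KCl mole ratio is 1:1, so n(KCl) = 3835.5 × 1/1 = 3835.5 mol.
Mass of KCl = 3835.5 mol × 74.55 g/mol = 285930 g.

285900 g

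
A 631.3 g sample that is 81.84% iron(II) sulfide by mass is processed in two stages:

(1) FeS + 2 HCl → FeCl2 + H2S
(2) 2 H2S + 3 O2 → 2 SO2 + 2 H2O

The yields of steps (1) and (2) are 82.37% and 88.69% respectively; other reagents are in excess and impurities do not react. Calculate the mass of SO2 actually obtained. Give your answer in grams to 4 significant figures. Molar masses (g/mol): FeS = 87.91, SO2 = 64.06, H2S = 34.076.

275.0 g

Pure FeS = 631.3 × 0.8184 = 516.66 g.
n(FeS) = 516.66 / 87.91 = 5.8771 mol.
Step 1 (FeS:H2S = 1:1): theoretical n(H2S) = 5.8771 mol; at 82.37% yield, n(H2S) = 4.8410 mol.
Step 2 (H2S:SO2 = 2:2): theoretical n(SO2) = 4.8410 mol, so theoretical mass = 4.8410 × 64.06 = 310.11 g.
At 88.69% yield, actual mass of SO2 = 310.11 × 0.8869 = 275.04 g.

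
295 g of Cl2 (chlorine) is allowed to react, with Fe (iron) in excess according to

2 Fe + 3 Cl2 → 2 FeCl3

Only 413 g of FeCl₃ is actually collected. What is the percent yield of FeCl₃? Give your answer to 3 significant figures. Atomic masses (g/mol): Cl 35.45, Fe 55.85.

91.8 %

M(Cl2) = 2(35.45) = 70.90 g/mol.
M(FeCl3) = 55.85 + 3(35.45) = 162.20 g/mol.
n(Cl2) = 295.0 g / 70.90 g/mol = 4.161 mol.
From the equation the Cl2:FeCl3 mole ratio is 3:2, so n(FeCl3) = 4.161 × 2/3 = 2.774 mol.
Mass of FeCl3 = 2.774 mol × 162.20 g/mol = 449.9 g.
This is the theoretical yield. Percent yield = 413 g / 449.9 g × 100% = 91.79%.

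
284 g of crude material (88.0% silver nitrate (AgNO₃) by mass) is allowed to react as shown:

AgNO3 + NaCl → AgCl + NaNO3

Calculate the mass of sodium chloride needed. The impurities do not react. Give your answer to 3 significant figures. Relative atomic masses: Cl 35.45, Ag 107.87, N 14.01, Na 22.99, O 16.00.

86.0 g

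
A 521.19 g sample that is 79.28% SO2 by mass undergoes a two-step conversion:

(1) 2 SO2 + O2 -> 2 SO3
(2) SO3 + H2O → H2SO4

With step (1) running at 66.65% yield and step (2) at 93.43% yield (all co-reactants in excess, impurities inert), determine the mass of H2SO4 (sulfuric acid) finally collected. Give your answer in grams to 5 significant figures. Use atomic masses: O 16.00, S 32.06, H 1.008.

Pure SO2 = 521.19 × 0.7928 = 413.199 g.
M(SO2) = 32.06 + 2(16.00) = 64.06 g/mol.
M(H2SO4) = 2(1.008) + 32.06 + 4(16.00) = 98.076 g/mol.
n(SO2) = 413.199 / 64.06 = 6.45019 mol.
Step 1 (SO2:SO3 = 2:2): theoretical n(SO3) = 6.45019 mol; at 66.65% yield, n(SO3) = 4.29905 mol.
Step 2 (SO3:H2SO4 = 1:1): theoretical n(H2SO4) = 4.29905 mol, so theoretical mass = 4.29905 × 98.076 = 421.634 g.
At 93.43% yield, actual mass of H2SO4 = 421.634 × 0.9343 = 393.933 g.

393.93 g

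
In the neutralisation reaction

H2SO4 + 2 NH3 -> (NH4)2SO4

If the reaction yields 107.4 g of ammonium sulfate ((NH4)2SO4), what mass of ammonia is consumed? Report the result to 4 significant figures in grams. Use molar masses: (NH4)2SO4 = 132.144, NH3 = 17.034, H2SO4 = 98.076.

27.69 g

n((NH4)2SO4) = 107.40 g / 132.144 g/mol = 0.81275 mol.
From the equation the (NH4)2SO4:NH3 mole ratio is 1:2, so n(NH3) = 0.81275 × 2/1 = 1.6255 mol.
Mass of NH3 = 1.6255 mol × 17.034 g/mol = 27.689 g.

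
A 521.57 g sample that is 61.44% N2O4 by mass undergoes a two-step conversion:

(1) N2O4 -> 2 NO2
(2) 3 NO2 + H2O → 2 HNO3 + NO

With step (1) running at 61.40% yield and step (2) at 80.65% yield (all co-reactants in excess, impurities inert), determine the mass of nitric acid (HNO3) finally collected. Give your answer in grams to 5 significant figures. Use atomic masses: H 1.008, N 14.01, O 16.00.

144.90 g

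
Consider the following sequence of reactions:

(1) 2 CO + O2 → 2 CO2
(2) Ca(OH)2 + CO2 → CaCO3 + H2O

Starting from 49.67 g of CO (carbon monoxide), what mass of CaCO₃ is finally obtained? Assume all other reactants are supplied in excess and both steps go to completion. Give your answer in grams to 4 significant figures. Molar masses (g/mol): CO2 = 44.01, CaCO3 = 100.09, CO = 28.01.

177.5 g

n(CO) = 49.670 / 28.01 = 1.7733 mol.
Step 1 gives a 2:2 ratio of CO to CO2, so n(CO2) = 1.7733 mol.
In step 2 the CO2:CaCO3 ratio is 1:1, so n(CaCO3) = 1.7733 mol.
Mass of CaCO3 = 1.7733 × 100.09 = 177.49 g.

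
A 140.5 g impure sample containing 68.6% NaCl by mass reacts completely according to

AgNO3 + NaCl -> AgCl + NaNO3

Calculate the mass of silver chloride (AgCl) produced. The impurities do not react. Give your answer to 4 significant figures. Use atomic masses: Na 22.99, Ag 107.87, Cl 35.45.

Mass of pure NaCl = 140.5 g × 0.686 = 96.383 g.
M(NaCl) = 22.99 + 35.45 = 58.44 g/mol.
M(AgCl) = 107.87 + 35.45 = 143.32 g/mol.
n(NaCl) = 96.383 g / 58.44 g/mol = 1.6493 mol.
From the equation the NaCl:AgCl mole ratio is 1:1, so n(AgCl) = 1.6493 × 1/1 = 1.6493 mol.
Mass of AgCl = 1.6493 mol × 143.32 g/mol = 236.37 g.

236.4 g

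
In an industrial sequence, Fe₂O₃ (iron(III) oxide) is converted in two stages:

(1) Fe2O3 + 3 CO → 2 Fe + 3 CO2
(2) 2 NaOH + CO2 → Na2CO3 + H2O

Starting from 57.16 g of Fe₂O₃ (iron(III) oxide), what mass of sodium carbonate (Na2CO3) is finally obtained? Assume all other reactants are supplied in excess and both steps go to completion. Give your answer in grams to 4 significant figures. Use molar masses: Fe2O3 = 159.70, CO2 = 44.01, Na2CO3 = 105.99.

n(Fe2O3) = 57.160 / 159.70 = 0.35792 mol.
Step 1 gives a 1:3 ratio of Fe2O3 to CO2, so n(CO2) = 1.0738 mol.
In step 2 the CO2:Na2CO3 ratio is 1:1, so n(Na2CO3) = 1.0738 mol.
Mass of Na2CO3 = 1.0738 × 105.99 = 113.81 g.

113.8 g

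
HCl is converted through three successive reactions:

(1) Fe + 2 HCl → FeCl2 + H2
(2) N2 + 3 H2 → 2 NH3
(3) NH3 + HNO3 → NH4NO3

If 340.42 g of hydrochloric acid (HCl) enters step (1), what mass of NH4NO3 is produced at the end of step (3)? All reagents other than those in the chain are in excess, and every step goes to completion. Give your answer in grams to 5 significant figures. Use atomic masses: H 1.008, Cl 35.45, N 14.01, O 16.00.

M(HCl) = 1.008 + 35.45 = 36.458 g/mol.
M(NH4NO3) = 2(14.01) + 4(1.008) + 3(16.00) = 80.052 g/mol.
n(HCl) = 340.42 / 36.458 = 9.33732 mol.
Reaction (1): HCl→H2 ratio 2:1 ⇒ n(H2) = 4.66866 mol.
Reaction (2): H2→NH3 ratio 3:2 ⇒ n(NH3) = 3.11244 mol.
Reaction (3): NH3→NH4NO3 ratio 1:1 ⇒ n(NH4NO3) = 3.11244 mol.
Mass of NH4NO3 = 3.11244 × 80.052 = 249.157 g.

249.16 g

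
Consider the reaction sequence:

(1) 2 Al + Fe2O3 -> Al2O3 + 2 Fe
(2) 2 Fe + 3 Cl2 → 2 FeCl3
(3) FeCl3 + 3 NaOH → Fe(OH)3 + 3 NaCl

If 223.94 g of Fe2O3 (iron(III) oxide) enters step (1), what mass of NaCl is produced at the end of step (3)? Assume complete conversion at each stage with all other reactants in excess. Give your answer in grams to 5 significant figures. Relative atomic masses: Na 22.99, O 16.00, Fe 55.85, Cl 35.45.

491.69 g

M(Fe2O3) = 2(55.85) + 3(16.00) = 159.70 g/mol.
M(NaCl) = 22.99 + 35.45 = 58.44 g/mol.
n(Fe2O3) = 223.94 / 159.70 = 1.40225 mol.
Reaction (1): Fe2O3→Fe ratio 1:2 ⇒ n(Fe) = 2.80451 mol.
Reaction (2): Fe→FeCl3 ratio 2:2 ⇒ n(FeCl3) = 2.80451 mol.
Reaction (3): FeCl3→NaCl ratio 1:3 ⇒ n(NaCl) = 8.41353 mol.
Mass of NaCl = 8.41353 × 58.44 = 491.686 g.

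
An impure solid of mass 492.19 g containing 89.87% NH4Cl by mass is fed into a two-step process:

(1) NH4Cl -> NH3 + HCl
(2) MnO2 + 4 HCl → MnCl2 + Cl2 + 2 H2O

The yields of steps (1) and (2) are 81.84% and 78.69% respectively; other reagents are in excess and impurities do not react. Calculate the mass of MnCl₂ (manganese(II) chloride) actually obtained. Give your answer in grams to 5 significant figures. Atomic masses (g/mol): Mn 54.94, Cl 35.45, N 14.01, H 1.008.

Pure NH4Cl = 492.19 × 0.8987 = 442.331 g.
M(NH4Cl) = 14.01 + 4(1.008) + 35.45 = 53.492 g/mol.
M(MnCl2) = 54.94 + 2(35.45) = 125.84 g/mol.
n(NH4Cl) = 442.331 / 53.492 = 8.26911 mol.
Step 1 (NH4Cl:HCl = 1:1): theoretical n(HCl) = 8.26911 mol; at 81.84% yield, n(HCl) = 6.76744 mol.
Step 2 (HCl:MnCl2 = 4:1): theoretical n(MnCl2) = 1.69186 mol, so theoretical mass = 1.69186 × 125.84 = 212.904 g.
At 78.69% yield, actual mass of MnCl2 = 212.904 × 0.7869 = 167.534 g.

167.53 g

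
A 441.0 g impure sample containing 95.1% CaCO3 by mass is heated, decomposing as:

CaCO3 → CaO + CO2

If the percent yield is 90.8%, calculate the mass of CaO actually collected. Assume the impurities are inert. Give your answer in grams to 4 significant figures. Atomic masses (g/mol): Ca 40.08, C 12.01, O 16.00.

213.4 g

Pure CaCO3 available = 441.0 g × 0.951 = 419.39 g.
M(CaCO3) = 40.08 + 12.01 + 3(16.00) = 100.09 g/mol.
M(CaO) = 40.08 + 16.00 = 56.08 g/mol.
n(CaCO3) = 419.39 g / 100.09 g/mol = 4.1901 mol.
From the equation the CaCO3:CaO mole ratio is 1:1, so n(CaO) = 4.1901 × 1/1 = 4.1901 mol.
Mass of CaO = 4.1901 mol × 56.08 g/mol = 234.98 g.
Actual mass collected = 234.98 g × 0.908 = 213.36 g.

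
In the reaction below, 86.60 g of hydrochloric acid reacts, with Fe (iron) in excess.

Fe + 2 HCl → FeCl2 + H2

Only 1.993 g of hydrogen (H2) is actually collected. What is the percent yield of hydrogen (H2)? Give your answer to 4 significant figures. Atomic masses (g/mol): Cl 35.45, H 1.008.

M(HCl) = 1.008 + 35.45 = 36.458 g/mol.
M(H2) = 2(1.008) = 2.016 g/mol.
n(HCl) = 86.600 g / 36.458 g/mol = 2.3753 mol.
From the equation the HCl:H2 mole ratio is 2:1, so n(H2) = 2.3753 × 1/2 = 1.1877 mol.
Mass of H2 = 1.1877 mol × 2.016 g/mol = 2.3943 g.
This is the theoretical yield. Percent yield = 1.993 g / 2.3943 g × 100% = 83.238%.

83.24 %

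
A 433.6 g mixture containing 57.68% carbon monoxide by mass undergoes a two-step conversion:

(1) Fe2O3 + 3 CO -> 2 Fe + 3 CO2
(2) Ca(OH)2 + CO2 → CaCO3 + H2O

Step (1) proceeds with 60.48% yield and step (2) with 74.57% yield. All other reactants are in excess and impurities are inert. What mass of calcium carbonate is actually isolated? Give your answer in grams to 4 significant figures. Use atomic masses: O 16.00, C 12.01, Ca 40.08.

403.1 g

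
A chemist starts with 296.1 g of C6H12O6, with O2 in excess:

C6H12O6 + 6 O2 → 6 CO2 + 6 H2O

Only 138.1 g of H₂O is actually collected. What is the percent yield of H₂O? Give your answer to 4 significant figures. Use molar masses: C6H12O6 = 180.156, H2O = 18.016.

77.73 %

n(C6H12O6) = 296.10 g / 180.156 g/mol = 1.6436 mol.
From the equation the C6H12O6:H2O mole ratio is 1:6, so n(H2O) = 1.6436 × 6/1 = 9.8615 mol.
Mass of H2O = 9.8615 mol × 18.016 g/mol = 177.66 g.
This is the theoretical yield. Percent yield = 138.1 g / 177.66 g × 100% = 77.731%.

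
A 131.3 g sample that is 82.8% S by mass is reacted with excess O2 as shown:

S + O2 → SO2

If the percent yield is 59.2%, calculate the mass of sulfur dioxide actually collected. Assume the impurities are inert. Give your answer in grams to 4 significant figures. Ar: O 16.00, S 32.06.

128.6 g

Pure S available = 131.3 g × 0.828 = 108.72 g.
M(S) = 32.06 g/mol.
M(SO2) = 32.06 + 2(16.00) = 64.06 g/mol.
n(S) = 108.72 g / 32.06 g/mol = 3.3910 mol.
From the equation the S:SO2 mole ratio is 1:1, so n(SO2) = 3.3910 × 1/1 = 3.3910 mol.
Mass of SO2 = 3.3910 mol × 64.06 g/mol = 217.23 g.
Actual mass collected = 217.23 g × 0.592 = 128.60 g.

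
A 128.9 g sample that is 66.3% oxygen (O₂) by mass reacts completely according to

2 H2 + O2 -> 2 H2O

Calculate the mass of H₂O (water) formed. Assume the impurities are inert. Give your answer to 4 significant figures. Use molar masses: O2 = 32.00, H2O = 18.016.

96.23 g

Mass of pure O2 = 128.9 g × 0.663 = 85.461 g.
n(O2) = 85.461 g / 32.00 g/mol = 2.6706 mol.
From the equation the O2:H2O mole ratio is 1:2, so n(H2O) = 2.6706 × 2/1 = 5.3413 mol.
Mass of H2O = 5.3413 mol × 18.016 g/mol = 96.229 g.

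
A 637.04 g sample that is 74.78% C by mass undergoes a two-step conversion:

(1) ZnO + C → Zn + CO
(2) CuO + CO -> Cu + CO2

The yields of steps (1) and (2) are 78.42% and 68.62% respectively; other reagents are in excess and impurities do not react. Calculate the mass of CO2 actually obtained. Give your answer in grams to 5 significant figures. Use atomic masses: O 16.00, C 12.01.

939.37 g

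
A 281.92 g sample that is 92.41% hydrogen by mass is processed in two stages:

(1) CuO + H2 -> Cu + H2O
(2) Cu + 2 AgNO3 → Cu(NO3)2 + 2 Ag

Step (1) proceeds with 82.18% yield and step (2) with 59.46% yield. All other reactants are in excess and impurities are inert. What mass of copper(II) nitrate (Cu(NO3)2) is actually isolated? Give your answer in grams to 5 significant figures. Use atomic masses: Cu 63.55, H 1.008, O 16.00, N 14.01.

Pure H2 = 281.92 × 0.9241 = 260.522 g.
M(H2) = 2(1.008) = 2.016 g/mol.
M(Cu(NO3)2) = 63.55 + 2(14.01) + 6(16.00) = 187.57 g/mol.
n(H2) = 260.522 / 2.016 = 129.227 mol.
Step 1 (H2:Cu = 1:1): theoretical n(Cu) = 129.227 mol; at 82.18% yield, n(Cu) = 106.199 mol.
Step 2 (Cu:Cu(NO3)2 = 1:1): theoretical n(Cu(NO3)2) = 106.199 mol, so theoretical mass = 106.199 × 187.57 = 19919.7 g.
At 59.46% yield, actual mass of Cu(NO3)2 = 19919.7 × 0.5946 = 11844.3 g.

11844 g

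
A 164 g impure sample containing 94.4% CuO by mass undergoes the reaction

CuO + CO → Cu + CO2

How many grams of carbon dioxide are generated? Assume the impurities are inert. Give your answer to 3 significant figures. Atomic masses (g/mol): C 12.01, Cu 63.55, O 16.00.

85.6 g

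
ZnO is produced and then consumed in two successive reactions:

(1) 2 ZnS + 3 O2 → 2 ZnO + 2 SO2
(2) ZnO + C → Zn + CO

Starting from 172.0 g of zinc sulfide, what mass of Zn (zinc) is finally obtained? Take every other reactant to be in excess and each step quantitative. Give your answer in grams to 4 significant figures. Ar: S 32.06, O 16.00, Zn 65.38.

115.4 g

M(ZnS) = 65.38 + 32.06 = 97.44 g/mol.
M(Zn) = 65.38 g/mol.
n(ZnS) = 172.00 / 97.44 = 1.7652 mol.
Step 1 gives a 2:2 ratio of ZnS to ZnO, so n(ZnO) = 1.7652 mol.
In step 2 the ZnO:Zn ratio is 1:1, so n(Zn) = 1.7652 mol.
Mass of Zn = 1.7652 × 65.38 = 115.41 g.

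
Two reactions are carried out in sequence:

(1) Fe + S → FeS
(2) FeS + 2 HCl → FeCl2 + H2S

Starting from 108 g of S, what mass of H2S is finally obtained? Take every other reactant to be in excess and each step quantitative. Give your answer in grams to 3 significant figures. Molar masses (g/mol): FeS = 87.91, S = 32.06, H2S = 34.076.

115 g

n(S) = 108.0 / 32.06 = 3.369 mol.
Step 1 gives a 1:1 ratio of S to FeS, so n(FeS) = 3.369 mol.
In step 2 the FeS:H2S ratio is 1:1, so n(H2S) = 3.369 mol.
Mass of H2S = 3.369 × 34.076 = 114.8 g.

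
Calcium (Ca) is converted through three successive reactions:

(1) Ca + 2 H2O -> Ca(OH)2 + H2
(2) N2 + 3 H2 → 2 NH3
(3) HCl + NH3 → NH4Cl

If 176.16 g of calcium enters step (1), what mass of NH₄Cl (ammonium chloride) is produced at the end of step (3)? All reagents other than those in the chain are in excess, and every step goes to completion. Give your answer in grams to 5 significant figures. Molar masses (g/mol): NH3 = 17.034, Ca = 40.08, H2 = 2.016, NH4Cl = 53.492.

156.74 g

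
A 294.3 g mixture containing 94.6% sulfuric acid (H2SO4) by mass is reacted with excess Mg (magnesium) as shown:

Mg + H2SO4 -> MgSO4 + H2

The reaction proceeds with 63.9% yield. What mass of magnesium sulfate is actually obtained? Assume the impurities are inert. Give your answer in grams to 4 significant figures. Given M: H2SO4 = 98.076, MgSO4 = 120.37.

Pure H2SO4 available = 294.3 g × 0.946 = 278.41 g.
n(H2SO4) = 278.41 g / 98.076 g/mol = 2.8387 mol.
From the equation the H2SO4:MgSO4 mole ratio is 1:1, so n(MgSO4) = 2.8387 × 1/1 = 2.8387 mol.
Mass of MgSO4 = 2.8387 mol × 120.37 g/mol = 341.69 g.
Actual mass collected = 341.69 g × 0.639 = 218.34 g.

218.3 g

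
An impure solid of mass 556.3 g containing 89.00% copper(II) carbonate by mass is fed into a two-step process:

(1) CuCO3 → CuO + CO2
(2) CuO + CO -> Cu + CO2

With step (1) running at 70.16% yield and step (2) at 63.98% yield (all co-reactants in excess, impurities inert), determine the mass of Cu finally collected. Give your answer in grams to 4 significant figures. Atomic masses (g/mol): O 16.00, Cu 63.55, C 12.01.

114.3 g

Pure CuCO3 = 556.3 × 0.8900 = 495.11 g.
M(CuCO3) = 63.55 + 12.01 + 3(16.00) = 123.56 g/mol.
M(Cu) = 63.55 g/mol.
n(CuCO3) = 495.11 / 123.56 = 4.0070 mol.
Step 1 (CuCO3:CuO = 1:1): theoretical n(CuO) = 4.0070 mol; at 70.16% yield, n(CuO) = 2.8113 mol.
Step 2 (CuO:Cu = 1:1): theoretical n(Cu) = 2.8113 mol, so theoretical mass = 2.8113 × 63.55 = 178.66 g.
At 63.98% yield, actual mass of Cu = 178.66 × 0.6398 = 114.31 g.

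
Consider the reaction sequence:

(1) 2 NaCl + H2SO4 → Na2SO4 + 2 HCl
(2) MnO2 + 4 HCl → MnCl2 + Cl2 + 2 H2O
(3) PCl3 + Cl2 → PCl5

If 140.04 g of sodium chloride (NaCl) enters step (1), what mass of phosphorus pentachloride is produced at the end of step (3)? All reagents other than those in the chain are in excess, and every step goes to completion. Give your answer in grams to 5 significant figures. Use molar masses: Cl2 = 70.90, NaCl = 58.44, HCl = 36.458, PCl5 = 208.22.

n(NaCl) = 140.04 / 58.44 = 2.39630 mol.
Reaction (1): NaCl→HCl ratio 2:2 ⇒ n(HCl) = 2.39630 mol.
Reaction (2): HCl→Cl2 ratio 4:1 ⇒ n(Cl2) = 0.599076 mol.
Reaction (3): Cl2→PCl5 ratio 1:1 ⇒ n(PCl5) = 0.599076 mol.
Mass of PCl5 = 0.599076 × 208.22 = 124.740 g.

124.74 g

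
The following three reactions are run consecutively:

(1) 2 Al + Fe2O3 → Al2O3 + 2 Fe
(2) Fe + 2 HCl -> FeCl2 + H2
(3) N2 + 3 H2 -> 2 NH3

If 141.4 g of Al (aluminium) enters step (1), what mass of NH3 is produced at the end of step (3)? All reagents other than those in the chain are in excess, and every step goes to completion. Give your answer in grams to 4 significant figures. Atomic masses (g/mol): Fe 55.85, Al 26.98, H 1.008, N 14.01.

59.52 g

M(Al) = 26.98 g/mol.
M(NH3) = 14.01 + 3(1.008) = 17.034 g/mol.
n(Al) = 141.4 / 26.98 = 5.2409 mol.
Reaction (1): Al→Fe ratio 2:2 ⇒ n(Fe) = 5.2409 mol.
Reaction (2): Fe→H2 ratio 1:1 ⇒ n(H2) = 5.2409 mol.
Reaction (3): H2→NH3 ratio 3:2 ⇒ n(NH3) = 3.4939 mol.
Mass of NH3 = 3.4939 × 17.034 = 59.516 g.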